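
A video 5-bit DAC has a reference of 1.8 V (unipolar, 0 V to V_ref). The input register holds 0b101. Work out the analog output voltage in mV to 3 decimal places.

281.250 mV

LSB = 1.8 V / 2^5 = 56.250 mV.
Code 0b101 = 5 decimal.
V_out = 0 + 5 × 0.05625 V = 0.28125 V.
= 281.250 mV.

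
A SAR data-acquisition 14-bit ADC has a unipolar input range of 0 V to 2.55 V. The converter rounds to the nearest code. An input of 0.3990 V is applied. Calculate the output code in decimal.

code 2564

LSB = 2.55 V / 16384 = 155.64 µV.
(V_in − V_low)/LSB = (0.3990 − 0) / 0.00015564 = 2563.614.
Round → code 2564.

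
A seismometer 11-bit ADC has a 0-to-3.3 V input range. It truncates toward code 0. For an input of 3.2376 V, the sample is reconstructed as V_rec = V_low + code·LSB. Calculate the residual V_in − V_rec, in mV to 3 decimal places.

One LSB is 3.3 V / 2048 = 1.611 mV.
(V_in − V_low)/LSB = (3.2376 − 0)/0.00161133 = 2009.2742 → code 2009 (floor).
Code 2009 maps back to 0 + 2009×0.00161133 V = 3.2371582 V.
V_in − V_rec = 0.000441797 V = 0.442 mV.

0.442 mV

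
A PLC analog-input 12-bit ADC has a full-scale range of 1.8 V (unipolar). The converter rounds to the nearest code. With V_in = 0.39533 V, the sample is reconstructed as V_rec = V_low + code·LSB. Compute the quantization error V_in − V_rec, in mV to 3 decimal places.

-0.178 mV

LSB = 1.8/2^12 = 439.45 µV.
(0.39533 − 0)/0.000439453 = 899.5954; round gives code 900.
Code 900 maps back to 0 + 900×0.000439453 V = 0.39550781 V.
V_in − V_rec = -0.000177812 V = -0.178 mV.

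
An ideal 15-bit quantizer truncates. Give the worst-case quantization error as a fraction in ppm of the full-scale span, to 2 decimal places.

Truncating → worst-case error = 1 LSB = V_FS/2^15, so 1e+06/32768 = 30.5176 ppm of full scale.

30.52 ppm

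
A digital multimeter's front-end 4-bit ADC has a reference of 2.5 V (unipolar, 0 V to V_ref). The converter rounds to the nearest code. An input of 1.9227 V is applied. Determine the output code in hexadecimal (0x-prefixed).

With 16 levels over 2.5 V, one step is 156.250 mV.
Input sits at 12.305 steps above V_low.
round(12.305) = 12.
In hexadecimal (0x-prefixed): 0xC.

code 0xC (decimal 12)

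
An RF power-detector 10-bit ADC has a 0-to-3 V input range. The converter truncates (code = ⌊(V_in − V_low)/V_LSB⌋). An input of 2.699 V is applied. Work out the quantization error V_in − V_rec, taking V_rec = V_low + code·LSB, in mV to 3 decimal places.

Step size: 3 V ÷ 2^10 = 2.930 mV.
(V_in − V_low)/LSB = (2.699 − 0)/0.00292969 = 921.2587 → code 921 (floor).
Code 921 maps back to 0 + 921×0.00292969 V = 2.6982422 V.
Difference: 0.000757813 V → 0.758 mV.

0.758 mV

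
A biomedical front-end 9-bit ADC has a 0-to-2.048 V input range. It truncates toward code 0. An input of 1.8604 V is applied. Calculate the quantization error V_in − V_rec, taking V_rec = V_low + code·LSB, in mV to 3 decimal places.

0.400 mV

Step size: 2.048 V ÷ 2^9 = 4.000 mV.
(1.8604 − 0)/0.004 = 465.1000; ⌊·⌋ gives code 465.
Code 465 maps back to 0 + 465×0.004 V = 1.86 V.
Error = 1.8604 − 1.86 = 0.0004 V = 0.400 mV.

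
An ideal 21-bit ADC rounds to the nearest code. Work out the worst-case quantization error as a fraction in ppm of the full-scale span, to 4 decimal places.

0.2384 ppm

Rounding → worst-case error = ½ LSB = V_FS/2^22, so 1e+06/4194304 = 0.238419 ppm of full scale.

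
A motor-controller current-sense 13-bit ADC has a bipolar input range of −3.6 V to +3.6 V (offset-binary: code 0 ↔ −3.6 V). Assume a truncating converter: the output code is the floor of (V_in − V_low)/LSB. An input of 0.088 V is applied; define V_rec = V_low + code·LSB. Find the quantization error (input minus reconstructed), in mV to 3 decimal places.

0.109 mV

LSB = 7.2/2^13 = 0.879 mV.
(V_in − V_low)/LSB = (0.088 − (−3.6))/0.000878906 = 4196.1244 → code 4196 (floor).
Code 4196 maps back to (−3.6) + 4196×0.000878906 V = 0.087890625 V.
Difference: 0.000109375 V → 0.109 mV.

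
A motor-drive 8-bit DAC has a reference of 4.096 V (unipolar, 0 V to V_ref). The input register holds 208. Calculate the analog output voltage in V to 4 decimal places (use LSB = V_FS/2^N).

3.3280 V

LSB = 4.096 V / 2^8 = 16.000 mV.
V_out = 0 + 208 × 0.016 V = 3.328 V.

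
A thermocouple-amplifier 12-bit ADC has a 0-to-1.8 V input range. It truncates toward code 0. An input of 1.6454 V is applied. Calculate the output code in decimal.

code 3744

LSB = 1.8 V / 4096 = 439.45 µV.
(1.6454 − 0) / 0.000439453 = 3744.199 LSBs.
So the output code is 3744.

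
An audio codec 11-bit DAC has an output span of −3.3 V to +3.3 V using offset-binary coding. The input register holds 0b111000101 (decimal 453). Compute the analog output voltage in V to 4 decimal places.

-1.8401 V

LSB = 6.6 V / 2^11 = 3.223 mV.
Code 0b111000101 = 453 decimal.
V_out = (−3.3) + 453 × 0.00322266 V = -1.84014 V.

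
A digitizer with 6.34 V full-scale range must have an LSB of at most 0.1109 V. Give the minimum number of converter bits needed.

6 bits

Number of steps required ≥ 6.34 V / 0.1109 V = 57.17.
Need 2^N ≥ 57.17; 2^5 = 32, 2^6 = 64.
Minimum N = 6.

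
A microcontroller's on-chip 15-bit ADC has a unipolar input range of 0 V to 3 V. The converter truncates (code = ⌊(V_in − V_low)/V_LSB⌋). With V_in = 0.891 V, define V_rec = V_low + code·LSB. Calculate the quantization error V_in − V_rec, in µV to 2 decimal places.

One LSB is 3 V / 32768 = 91.55 µV.
(0.891 − 0)/9.15527e-05 = 9732.0960; ⌊·⌋ gives code 9732.
V_rec = 0 + 9732·9.15527e-05 = 0.89099121 V.
Difference: 8.78906e-06 V → 8.79 µV.

8.79 µV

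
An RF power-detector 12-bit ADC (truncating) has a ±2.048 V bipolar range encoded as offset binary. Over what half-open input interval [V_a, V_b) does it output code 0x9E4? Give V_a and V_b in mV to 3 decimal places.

[484.000 mV, 485.000 mV)

LSB = 4.096/2^12 = 1.000 mV.
Code 0x9E4 = 2532 decimal.
V_a = V_low + 2532·LSB = 0.484 V; V_b = V_low + 2533·LSB = 0.485 V.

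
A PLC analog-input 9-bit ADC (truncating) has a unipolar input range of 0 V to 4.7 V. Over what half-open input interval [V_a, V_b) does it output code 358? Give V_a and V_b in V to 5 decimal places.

[3.28633 V, 3.29551 V)

LSB = 4.7/2^9 = 9.180 mV.
V_a = V_low + 358·LSB = 3.28633 V; V_b = V_low + 359·LSB = 3.29551 V.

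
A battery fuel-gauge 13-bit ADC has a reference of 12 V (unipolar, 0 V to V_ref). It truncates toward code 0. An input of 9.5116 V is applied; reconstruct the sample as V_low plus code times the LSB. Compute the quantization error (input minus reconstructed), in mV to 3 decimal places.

LSB = 12/2^13 = 1.465 mV.
(9.5116 − 0)/0.00146484 = 6493.2523; ⌊·⌋ gives code 6493.
Code 6493 maps back to 0 + 6493×0.00146484 V = 9.5112305 V.
Error = 9.5116 − 9.5112305 = 0.000369531 V = 0.370 mV.

0.370 mV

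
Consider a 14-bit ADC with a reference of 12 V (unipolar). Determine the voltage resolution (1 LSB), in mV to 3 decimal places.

Full-scale span = 12 V.
LSB = 12 / 2^14 = 12 / 16384 = 0.000732422 V = 0.732 mV.

0.732 mV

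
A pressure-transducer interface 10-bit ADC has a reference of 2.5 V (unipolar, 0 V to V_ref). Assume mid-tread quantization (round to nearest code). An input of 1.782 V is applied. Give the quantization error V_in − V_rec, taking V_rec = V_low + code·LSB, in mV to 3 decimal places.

-0.227 mV

LSB = 2.5/2^10 = 2.441 mV.
Scaled input = 729.9072 LSBs, so code = 730.
Code 730 maps back to 0 + 730×0.00244141 V = 1.7822266 V.
Difference: -0.000226563 V → -0.227 mV.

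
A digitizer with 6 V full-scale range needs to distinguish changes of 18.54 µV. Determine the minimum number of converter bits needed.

Number of steps required ≥ 6 V / 18.54 µV = 323624.60.
Need 2^N ≥ 323624.60; 2^18 = 262144, 2^19 = 524288.
Minimum N = 19.

19 bits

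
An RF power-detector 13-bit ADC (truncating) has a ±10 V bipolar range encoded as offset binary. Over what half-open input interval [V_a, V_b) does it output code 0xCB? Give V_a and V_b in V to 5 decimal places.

LSB = 20/2^13 = 2.441 mV.
Code 0xCB = 203 decimal.
V_a = V_low + 203·LSB = -9.50439 V; V_b = V_low + 204·LSB = -9.50195 V.

[-9.50439 V, -9.50195 V)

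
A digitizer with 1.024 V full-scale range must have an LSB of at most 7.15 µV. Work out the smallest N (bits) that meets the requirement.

18 bits

Number of steps required ≥ 1.024 V / 7.15 µV = 143216.78.
Need 2^N ≥ 143216.78; 2^17 = 131072, 2^18 = 262144.
Minimum N = 18.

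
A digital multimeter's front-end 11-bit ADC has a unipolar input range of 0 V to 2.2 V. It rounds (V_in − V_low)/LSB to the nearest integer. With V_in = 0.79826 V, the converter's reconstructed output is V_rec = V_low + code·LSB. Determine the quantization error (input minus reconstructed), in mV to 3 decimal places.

Step size: 2.2 V ÷ 2^11 = 1.074 mV.
Scaled input = 743.1075 LSBs, so code = 743.
Code 743 maps back to 0 + 743×0.00107422 V = 0.79814453 V.
V_in − V_rec = 0.000115469 V = 0.115 mV.

0.115 mV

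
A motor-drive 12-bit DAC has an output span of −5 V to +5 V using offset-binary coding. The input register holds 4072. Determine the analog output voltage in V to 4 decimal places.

LSB = 10 V / 2^12 = 2.441 mV.
V_out = (−5) + 4072 × 0.00244141 V = 4.94141 V.

4.9414 V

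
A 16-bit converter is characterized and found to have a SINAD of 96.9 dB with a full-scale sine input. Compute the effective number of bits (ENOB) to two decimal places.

ENOB = (SINAD − 1.76) / 6.02 = (96.9 − 1.76)/6.02 = 15.804.

15.80 bits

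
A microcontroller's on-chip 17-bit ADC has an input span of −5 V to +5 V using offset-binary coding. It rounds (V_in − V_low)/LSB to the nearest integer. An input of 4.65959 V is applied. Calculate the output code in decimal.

With 131072 levels over 10 V, one step is 76.29 µV.
(V_in − V_low)/LSB = (4.65959 − (−5)) / 7.62939e-05 = 126610.178.
round(126610.178) = 126610.

code 126610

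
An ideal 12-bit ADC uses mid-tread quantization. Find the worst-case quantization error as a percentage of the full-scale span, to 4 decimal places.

0.0122 %

Rounding → worst-case error = ½ LSB = V_FS/2^13, so 100/8192 = 0.012207 % of full scale.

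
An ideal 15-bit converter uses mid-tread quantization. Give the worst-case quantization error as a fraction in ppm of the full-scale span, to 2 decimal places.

15.26 ppm

Rounding → worst-case error = ½ LSB = V_FS/2^16, so 1e+06/65536 = 15.2588 ppm of full scale.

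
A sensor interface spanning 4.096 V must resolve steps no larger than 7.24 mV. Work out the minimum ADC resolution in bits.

Number of steps required ≥ 4.096 V / 7.24 mV = 565.75.
Need 2^N ≥ 565.75; 2^9 = 512, 2^10 = 1024.
Minimum N = 10.

10 bits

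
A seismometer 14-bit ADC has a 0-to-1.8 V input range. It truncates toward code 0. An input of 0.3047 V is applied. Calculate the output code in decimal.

LSB = 1.8 V / 16384 = 109.86 µV.
(V_in − V_low)/LSB = (0.3047 − 0) / 0.000109863 = 2773.447.
Floor → code 2773.

code 2773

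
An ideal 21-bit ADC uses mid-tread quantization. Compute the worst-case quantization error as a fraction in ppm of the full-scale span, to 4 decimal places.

0.2384 ppm

Rounding → worst-case error = ½ LSB = V_FS/2^22, so 1e+06/4194304 = 0.238419 ppm of full scale.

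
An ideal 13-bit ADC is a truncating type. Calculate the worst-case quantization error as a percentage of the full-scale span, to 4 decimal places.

0.0122 %

Truncating → worst-case error = 1 LSB = V_FS/2^13, so 100/8192 = 0.012207 % of full scale.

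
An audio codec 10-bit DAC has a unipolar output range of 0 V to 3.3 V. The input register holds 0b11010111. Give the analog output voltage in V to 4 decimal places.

0.6929 V

LSB = 3.3 V / 2^10 = 3.223 mV.
Code 0b11010111 = 215 decimal.
V_out = 0 + 215 × 0.00322266 V = 0.692871 V.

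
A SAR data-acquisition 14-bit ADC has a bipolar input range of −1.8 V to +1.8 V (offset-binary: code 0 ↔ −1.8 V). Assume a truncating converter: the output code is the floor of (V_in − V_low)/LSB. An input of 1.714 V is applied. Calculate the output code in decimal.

With 16384 levels over 3.6 V, one step is 219.73 µV.
Input sits at 15992.604 steps above V_low.
So the output code is 15992.

code 15992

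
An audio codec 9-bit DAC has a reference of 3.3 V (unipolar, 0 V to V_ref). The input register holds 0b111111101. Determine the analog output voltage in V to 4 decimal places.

3.2807 V

LSB = 3.3 V / 2^9 = 6.445 mV.
Code 0b111111101 = 509 decimal.
V_out = 0 + 509 × 0.00644531 V = 3.28066 V.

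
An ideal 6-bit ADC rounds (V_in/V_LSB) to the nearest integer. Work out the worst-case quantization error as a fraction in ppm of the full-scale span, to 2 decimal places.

Rounding → worst-case error = ½ LSB = V_FS/2^7, so 1e+06/128 = 7812.5 ppm of full scale.

7812.50 ppm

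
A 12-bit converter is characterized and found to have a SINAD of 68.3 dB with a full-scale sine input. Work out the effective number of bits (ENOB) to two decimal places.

11.05 bits

ENOB = (SINAD − 1.76) / 6.02 = (68.3 − 1.76)/6.02 = 11.053.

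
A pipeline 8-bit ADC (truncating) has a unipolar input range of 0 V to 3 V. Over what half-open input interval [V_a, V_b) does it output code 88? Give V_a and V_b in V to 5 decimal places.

LSB = 3/2^8 = 11.719 mV.
V_a = V_low + 88·LSB = 1.03125 V; V_b = V_low + 89·LSB = 1.04297 V.

[1.03125 V, 1.04297 V)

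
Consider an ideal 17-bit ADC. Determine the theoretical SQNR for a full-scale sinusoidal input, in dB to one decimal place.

104.1 dB

SNR ≈ 6.02·N + 1.76 dB = 6.02·17 + 1.76 = 104.10 dB.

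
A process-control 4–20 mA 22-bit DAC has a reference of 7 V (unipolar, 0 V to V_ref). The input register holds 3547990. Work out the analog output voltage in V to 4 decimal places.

5.9213 V

LSB = 7 V / 2^22 = 1.67 µV.
V_out = 0 + 3547990 × 1.66893e-06 V = 5.92135 V.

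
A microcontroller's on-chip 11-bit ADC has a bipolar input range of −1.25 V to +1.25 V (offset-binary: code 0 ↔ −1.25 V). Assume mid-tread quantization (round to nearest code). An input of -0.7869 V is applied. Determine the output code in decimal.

code 379

Full-scale span = 2.5 V; LSB = 2.5/2^11 = 1.221 mV.
Input sits at 379.372 steps above V_low.
Round → code 379.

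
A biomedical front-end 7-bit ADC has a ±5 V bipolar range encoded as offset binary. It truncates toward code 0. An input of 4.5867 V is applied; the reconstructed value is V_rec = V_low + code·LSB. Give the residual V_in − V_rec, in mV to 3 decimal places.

55.450 mV

One LSB is 10 V / 128 = 78.125 mV.
(4.5867 − (−5))/0.078125 = 122.7098; ⌊·⌋ gives code 122.
V_rec = (−5) + 122·0.078125 = 4.53125 V.
V_in − V_rec = 0.05545 V = 55.450 mV.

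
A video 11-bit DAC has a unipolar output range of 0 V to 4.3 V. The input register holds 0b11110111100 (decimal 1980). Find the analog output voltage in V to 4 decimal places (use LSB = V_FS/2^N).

LSB = 4.3 V / 2^11 = 2.100 mV.
Code 0b11110111100 = 1980 decimal.
V_out = 0 + 1980 × 0.00209961 V = 4.15723 V.

4.1572 V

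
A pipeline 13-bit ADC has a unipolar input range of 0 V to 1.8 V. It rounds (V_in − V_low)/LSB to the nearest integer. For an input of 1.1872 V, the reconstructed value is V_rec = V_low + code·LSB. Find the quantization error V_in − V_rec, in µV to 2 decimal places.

17.38 µV

LSB = 1.8/2^13 = 219.73 µV.
(1.1872 − 0)/0.000219727 = 5403.0791; round gives code 5403.
Reconstructed: 1.1871826 V.
Difference: 1.73828e-05 V → 17.38 µV.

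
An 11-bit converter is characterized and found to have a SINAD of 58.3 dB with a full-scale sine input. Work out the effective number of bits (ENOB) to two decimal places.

ENOB = (SINAD − 1.76) / 6.02 = (58.3 − 1.76)/6.02 = 9.392.

9.39 bits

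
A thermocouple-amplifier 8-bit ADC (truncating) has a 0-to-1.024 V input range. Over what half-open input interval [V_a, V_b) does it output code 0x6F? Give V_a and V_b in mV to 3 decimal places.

[444.000 mV, 448.000 mV)

LSB = 1.024/2^8 = 4.000 mV.
Code 0x6F = 111 decimal.
V_a = V_low + 111·LSB = 0.444 V; V_b = V_low + 112·LSB = 0.448 V.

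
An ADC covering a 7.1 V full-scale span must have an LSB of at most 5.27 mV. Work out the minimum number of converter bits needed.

Number of steps required ≥ 7.1 V / 5.27 mV = 1347.25.
Need 2^N ≥ 1347.25; 2^10 = 1024, 2^11 = 2048.
Minimum N = 11.

11 bits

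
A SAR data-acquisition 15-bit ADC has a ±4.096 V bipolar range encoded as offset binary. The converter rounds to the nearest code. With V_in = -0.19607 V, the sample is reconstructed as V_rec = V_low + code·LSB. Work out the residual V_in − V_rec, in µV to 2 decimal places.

-70.00 µV

One LSB is 8.192 V / 32768 = 250.00 µV.
(V_in − V_low)/LSB = (-0.19607 − (−4.096))/0.00025 = 15599.7200 → code 15600 (round).
Code 15600 maps back to (−4.096) + 15600×0.00025 V = -0.196 V.
Error = -0.19607 − (−0.196) = -7e-05 V = -70.00 µV.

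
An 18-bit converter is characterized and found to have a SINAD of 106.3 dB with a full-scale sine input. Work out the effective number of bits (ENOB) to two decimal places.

ENOB = (SINAD − 1.76) / 6.02 = (106.3 − 1.76)/6.02 = 17.365.

17.37 bits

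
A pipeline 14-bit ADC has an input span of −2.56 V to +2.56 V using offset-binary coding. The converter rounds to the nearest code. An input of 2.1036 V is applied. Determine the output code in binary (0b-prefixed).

code 0b11101001001100 (decimal 14924)

Full-scale span = 5.12 V; LSB = 5.12/2^14 = 312.50 µV.
Input sits at 14923.520 steps above V_low.
round(14923.520) = 14924.
In binary (0b-prefixed): 0b11101001001100.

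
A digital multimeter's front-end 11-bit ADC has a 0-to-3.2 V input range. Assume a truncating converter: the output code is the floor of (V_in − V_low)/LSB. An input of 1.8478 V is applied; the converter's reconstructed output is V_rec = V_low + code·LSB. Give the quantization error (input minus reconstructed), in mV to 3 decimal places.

Step size: 3.2 V ÷ 2^11 = 1.562 mV.
(1.8478 − 0)/0.0015625 = 1182.5920; ⌊·⌋ gives code 1182.
Reconstructed: 1.846875 V.
Error = 1.8478 − 1.846875 = 0.000925 V = 0.925 mV.

0.925 mV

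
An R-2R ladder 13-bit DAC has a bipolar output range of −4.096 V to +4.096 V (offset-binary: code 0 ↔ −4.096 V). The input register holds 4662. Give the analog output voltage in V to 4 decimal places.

0.5660 V

LSB = 8.192 V / 2^13 = 1.000 mV.
V_out = (−4.096) + 4662 × 0.001 V = 0.566 V.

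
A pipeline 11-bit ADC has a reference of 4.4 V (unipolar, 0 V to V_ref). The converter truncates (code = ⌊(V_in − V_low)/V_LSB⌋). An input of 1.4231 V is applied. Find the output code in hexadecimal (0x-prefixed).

code 0x296 (decimal 662)

With 2048 levels over 4.4 V, one step is 2.148 mV.
(1.4231 − 0) / 0.00214844 = 662.388 LSBs.
Floor → code 662.
In hexadecimal (0x-prefixed): 0x296.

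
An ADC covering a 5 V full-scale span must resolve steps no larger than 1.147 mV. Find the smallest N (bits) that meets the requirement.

Number of steps required ≥ 5 V / 1.147 mV = 4359.20.
Need 2^N ≥ 4359.20; 2^12 = 4096, 2^13 = 8192.
Minimum N = 13.

13 bits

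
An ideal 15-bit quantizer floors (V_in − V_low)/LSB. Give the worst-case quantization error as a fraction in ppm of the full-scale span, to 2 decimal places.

Truncating → worst-case error = 1 LSB = V_FS/2^15, so 1e+06/32768 = 30.5176 ppm of full scale.

30.52 ppm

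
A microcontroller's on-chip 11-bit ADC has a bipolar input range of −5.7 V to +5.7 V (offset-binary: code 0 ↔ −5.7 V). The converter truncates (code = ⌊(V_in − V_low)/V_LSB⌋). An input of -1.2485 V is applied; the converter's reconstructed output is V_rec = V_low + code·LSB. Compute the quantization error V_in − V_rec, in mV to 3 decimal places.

Step size: 11.4 V ÷ 2^11 = 5.566 mV.
(V_in − V_low)/LSB = (-1.2485 − (−5.7))/0.00556641 = 799.7081 → code 799 (floor).
V_rec = (−5.7) + 799·0.00556641 = -1.2524414 V.
Error = -1.2485 − (−1.2524414) = 0.00394141 V = 3.941 mV.

3.941 mV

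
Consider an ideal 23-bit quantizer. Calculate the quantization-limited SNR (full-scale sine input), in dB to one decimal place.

SNR ≈ 6.02·N + 1.76 dB = 6.02·23 + 1.76 = 140.22 dB.

140.2 dB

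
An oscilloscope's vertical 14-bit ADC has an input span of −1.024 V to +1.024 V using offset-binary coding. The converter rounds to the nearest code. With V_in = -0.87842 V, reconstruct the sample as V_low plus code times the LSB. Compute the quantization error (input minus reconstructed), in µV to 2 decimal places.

LSB = 2.048/2^14 = 125.00 µV.
Scaled input = 1164.6400 LSBs, so code = 1165.
Code 1165 maps back to (−1.024) + 1165×0.000125 V = -0.878375 V.
V_in − V_rec = -4.5e-05 V = -45.00 µV.

-45.00 µV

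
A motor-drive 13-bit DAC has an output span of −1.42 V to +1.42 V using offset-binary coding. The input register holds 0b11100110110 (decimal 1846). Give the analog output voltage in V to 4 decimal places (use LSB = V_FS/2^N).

-0.7800 V

LSB = 2.84 V / 2^13 = 346.68 µV.
Code 0b11100110110 = 1846 decimal.
V_out = (−1.42) + 1846 × 0.00034668 V = -0.780029 V.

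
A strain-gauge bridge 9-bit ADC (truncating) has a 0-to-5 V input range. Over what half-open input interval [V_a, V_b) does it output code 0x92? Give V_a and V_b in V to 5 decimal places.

[1.42578 V, 1.43555 V)

LSB = 5/2^9 = 9.766 mV.
Code 0x92 = 146 decimal.
V_a = V_low + 146·LSB = 1.42578 V; V_b = V_low + 147·LSB = 1.43555 V.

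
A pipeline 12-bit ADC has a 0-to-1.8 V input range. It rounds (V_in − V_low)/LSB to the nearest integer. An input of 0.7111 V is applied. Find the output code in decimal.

code 1618

Full-scale span = 1.8 V; LSB = 1.8/2^12 = 439.45 µV.
Input sits at 1618.148 steps above V_low.
Round → code 1618.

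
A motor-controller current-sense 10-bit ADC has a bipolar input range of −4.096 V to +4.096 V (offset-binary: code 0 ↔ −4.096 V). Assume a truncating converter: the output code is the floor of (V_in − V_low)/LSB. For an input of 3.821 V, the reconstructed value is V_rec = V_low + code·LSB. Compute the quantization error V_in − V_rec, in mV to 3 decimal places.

5.000 mV

One LSB is 8.192 V / 1024 = 8.000 mV.
(3.821 − (−4.096))/0.008 = 989.6250; ⌊·⌋ gives code 989.
Code 989 maps back to (−4.096) + 989×0.008 V = 3.816 V.
Difference: 0.005 V → 5.000 mV.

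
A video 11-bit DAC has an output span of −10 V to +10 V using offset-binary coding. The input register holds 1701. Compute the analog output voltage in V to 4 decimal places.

LSB = 20 V / 2^11 = 9.766 mV.
V_out = (−10) + 1701 × 0.00976562 V = 6.61133 V.

6.6113 V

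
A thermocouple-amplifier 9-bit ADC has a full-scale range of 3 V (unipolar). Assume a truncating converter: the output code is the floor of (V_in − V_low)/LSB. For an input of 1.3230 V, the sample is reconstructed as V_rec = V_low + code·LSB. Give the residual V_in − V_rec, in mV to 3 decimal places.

Step size: 3 V ÷ 2^9 = 5.859 mV.
Scaled input = 225.7920 LSBs, so code = 225.
Reconstructed: 1.3183594 V.
Difference: 0.00464062 V → 4.641 mV.

4.641 mV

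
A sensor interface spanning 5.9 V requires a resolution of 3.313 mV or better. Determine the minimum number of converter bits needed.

Number of steps required ≥ 5.9 V / 3.313 mV = 1780.86.
Need 2^N ≥ 1780.86; 2^10 = 1024, 2^11 = 2048.
Minimum N = 11.

11 bits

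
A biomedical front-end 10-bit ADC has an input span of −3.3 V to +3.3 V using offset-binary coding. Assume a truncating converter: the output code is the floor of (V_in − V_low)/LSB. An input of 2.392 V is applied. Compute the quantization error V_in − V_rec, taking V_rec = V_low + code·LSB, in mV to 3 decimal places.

One LSB is 6.6 V / 1024 = 6.445 mV.
Scaled input = 883.1224 LSBs, so code = 883.
Code 883 maps back to (−3.3) + 883×0.00644531 V = 2.3912109 V.
Difference: 0.000789063 V → 0.789 mV.

0.789 mV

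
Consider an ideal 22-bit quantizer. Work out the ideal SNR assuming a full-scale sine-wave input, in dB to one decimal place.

SNR ≈ 6.02·N + 1.76 dB = 6.02·22 + 1.76 = 134.20 dB.

134.2 dB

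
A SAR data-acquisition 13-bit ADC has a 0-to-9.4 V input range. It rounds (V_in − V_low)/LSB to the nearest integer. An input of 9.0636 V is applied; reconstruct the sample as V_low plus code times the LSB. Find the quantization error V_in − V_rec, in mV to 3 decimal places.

-0.194 mV

LSB = 9.4/2^13 = 1.147 mV.
(V_in − V_low)/LSB = (9.0636 − 0)/0.00114746 = 7898.8310 → code 7899 (round).
V_rec = 0 + 7899·0.00114746 = 9.0637939 V.
Error = 9.0636 − 9.0637939 = -0.000193945 V = -0.194 mV.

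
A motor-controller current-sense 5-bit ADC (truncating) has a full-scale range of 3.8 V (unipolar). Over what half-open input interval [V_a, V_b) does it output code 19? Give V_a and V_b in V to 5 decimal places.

[2.25625 V, 2.37500 V)

LSB = 3.8/2^5 = 118.750 mV.
V_a = V_low + 19·LSB = 2.25625 V; V_b = V_low + 20·LSB = 2.375 V.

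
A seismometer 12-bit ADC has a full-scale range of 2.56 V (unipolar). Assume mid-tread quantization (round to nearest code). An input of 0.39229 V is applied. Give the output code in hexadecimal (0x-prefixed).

With 4096 levels over 2.56 V, one step is 0.625 mV.
(0.39229 − 0) / 0.000625 = 627.664 LSBs.
Round → code 628.
In hexadecimal (0x-prefixed): 0x274.

code 0x274 (decimal 628)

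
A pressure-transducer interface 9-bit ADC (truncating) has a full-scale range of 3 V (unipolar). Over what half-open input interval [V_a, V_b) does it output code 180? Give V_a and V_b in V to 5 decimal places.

[1.05469 V, 1.06055 V)

LSB = 3/2^9 = 5.859 mV.
V_a = V_low + 180·LSB = 1.05469 V; V_b = V_low + 181·LSB = 1.06055 V.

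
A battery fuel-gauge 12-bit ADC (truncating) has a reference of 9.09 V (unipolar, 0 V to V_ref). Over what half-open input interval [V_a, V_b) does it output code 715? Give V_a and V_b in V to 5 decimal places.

LSB = 9.09/2^12 = 2.219 mV.
V_a = V_low + 715·LSB = 1.58676 V; V_b = V_low + 716·LSB = 1.58897 V.

[1.58676 V, 1.58897 V)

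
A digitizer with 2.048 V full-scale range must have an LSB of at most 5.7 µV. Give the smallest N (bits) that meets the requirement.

Number of steps required ≥ 2.048 V / 5.7 µV = 359298.25.
Need 2^N ≥ 359298.25; 2^18 = 262144, 2^19 = 524288.
Minimum N = 19.

19 bits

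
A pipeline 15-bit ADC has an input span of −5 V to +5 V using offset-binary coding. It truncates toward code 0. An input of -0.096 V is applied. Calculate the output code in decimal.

With 32768 levels over 10 V, one step is 305.18 µV.
Input sits at 16069.427 steps above V_low.
⌊·⌋(16069.427) = 16069.

code 16069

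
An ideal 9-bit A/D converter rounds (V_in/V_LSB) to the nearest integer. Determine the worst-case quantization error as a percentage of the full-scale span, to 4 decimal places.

Rounding → worst-case error = ½ LSB = V_FS/2^10, so 100/1024 = 0.0976562 % of full scale.

0.0977 %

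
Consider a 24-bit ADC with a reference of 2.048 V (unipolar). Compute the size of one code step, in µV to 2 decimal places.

Full-scale span = 2.048 V.
LSB = 2.048 / 2^24 = 2.048 / 16777216 = 1.2207e-07 V = 0.12 µV.

0.12 µV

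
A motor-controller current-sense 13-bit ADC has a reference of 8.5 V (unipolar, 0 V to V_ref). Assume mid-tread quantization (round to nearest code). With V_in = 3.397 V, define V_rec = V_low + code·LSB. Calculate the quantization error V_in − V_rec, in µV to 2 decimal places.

-94.73 µV

Step size: 8.5 V ÷ 2^13 = 1.038 mV.
(3.397 − 0)/0.0010376 = 3273.9087; round gives code 3274.
Code 3274 maps back to 0 + 3274×0.0010376 V = 3.3970947 V.
Error = 3.397 − 3.3970947 = -9.47266e-05 V = -94.73 µV.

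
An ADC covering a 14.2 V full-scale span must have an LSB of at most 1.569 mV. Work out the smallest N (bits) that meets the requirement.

Number of steps required ≥ 14.2 V / 1.569 mV = 9050.35.
Need 2^N ≥ 9050.35; 2^13 = 8192, 2^14 = 16384.
Minimum N = 14.

14 bits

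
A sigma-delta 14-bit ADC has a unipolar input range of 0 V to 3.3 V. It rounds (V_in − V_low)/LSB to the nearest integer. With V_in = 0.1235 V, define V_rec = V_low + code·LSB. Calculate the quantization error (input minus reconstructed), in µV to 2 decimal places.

31.98 µV

One LSB is 3.3 V / 16384 = 201.42 µV.
Scaled input = 613.1588 LSBs, so code = 613.
Code 613 maps back to 0 + 613×0.000201416 V = 0.12346802 V.
V_in − V_rec = 3.19824e-05 V = 31.98 µV.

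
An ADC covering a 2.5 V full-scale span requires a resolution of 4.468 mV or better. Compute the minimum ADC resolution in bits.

Number of steps required ≥ 2.5 V / 4.468 mV = 559.53.
Need 2^N ≥ 559.53; 2^9 = 512, 2^10 = 1024.
Minimum N = 10.

10 bits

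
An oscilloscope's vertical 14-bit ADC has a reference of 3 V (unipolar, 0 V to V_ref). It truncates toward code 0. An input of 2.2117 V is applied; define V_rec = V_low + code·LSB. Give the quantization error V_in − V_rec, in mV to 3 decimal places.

0.152 mV

LSB = 3/2^14 = 183.11 µV.
(2.2117 − 0)/0.000183105 = 12078.8309; ⌊·⌋ gives code 12078.
Code 12078 maps back to 0 + 12078×0.000183105 V = 2.2115479 V.
Difference: 0.000152148 V → 0.152 mV.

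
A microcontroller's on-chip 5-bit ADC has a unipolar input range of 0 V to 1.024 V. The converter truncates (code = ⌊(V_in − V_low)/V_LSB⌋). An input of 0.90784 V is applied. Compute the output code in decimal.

code 28

With 32 levels over 1.024 V, one step is 32.000 mV.
(0.90784 − 0) / 0.032 = 28.370 LSBs.
⌊·⌋(28.370) = 28.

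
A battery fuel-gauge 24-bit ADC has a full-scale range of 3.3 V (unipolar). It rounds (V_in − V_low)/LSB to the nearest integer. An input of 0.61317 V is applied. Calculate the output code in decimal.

With 16777216 levels over 3.3 V, one step is 0.20 µV.
Input sits at 3117359.253 steps above V_low.
So the output code is 3117359.

code 3117359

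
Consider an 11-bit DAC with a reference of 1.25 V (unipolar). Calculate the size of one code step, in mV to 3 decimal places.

0.610 mV

Full-scale span = 1.25 V.
LSB = 1.25 / 2^11 = 1.25 / 2048 = 0.000610352 V = 0.610 mV.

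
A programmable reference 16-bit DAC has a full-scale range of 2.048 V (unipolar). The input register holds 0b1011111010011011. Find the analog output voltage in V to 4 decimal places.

1.5248 V

LSB = 2.048 V / 2^16 = 31.25 µV.
Code 0b1011111010011011 = 48795 decimal.
V_out = 0 + 48795 × 3.125e-05 V = 1.52484 V.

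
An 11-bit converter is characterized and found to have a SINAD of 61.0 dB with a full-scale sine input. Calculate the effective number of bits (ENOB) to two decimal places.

ENOB = (SINAD − 1.76) / 6.02 = (61.0 − 1.76)/6.02 = 9.841.

9.84 bits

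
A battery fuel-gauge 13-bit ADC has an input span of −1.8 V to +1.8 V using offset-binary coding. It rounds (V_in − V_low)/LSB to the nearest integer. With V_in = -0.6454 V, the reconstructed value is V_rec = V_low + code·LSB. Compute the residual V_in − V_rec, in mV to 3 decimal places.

LSB = 3.6/2^13 = 439.45 µV.
Scaled input = 2627.3564 LSBs, so code = 2627.
Code 2627 maps back to (−1.8) + 2627×0.000439453 V = -0.64555664 V.
V_in − V_rec = 0.000156641 V = 0.157 mV.

0.157 mV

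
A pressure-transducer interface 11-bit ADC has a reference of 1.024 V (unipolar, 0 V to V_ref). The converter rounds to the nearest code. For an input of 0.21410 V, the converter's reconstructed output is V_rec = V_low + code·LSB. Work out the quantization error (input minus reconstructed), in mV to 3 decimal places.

Step size: 1.024 V ÷ 2^11 = 0.500 mV.
Scaled input = 428.2000 LSBs, so code = 428.
Code 428 maps back to 0 + 428×0.0005 V = 0.214 V.
Error = 0.21410 − 0.214 = 0.0001 V = 0.100 mV.

0.100 mV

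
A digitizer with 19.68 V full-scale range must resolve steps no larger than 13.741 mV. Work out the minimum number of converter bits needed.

Number of steps required ≥ 19.68 V / 13.741 mV = 1432.21.
Need 2^N ≥ 1432.21; 2^10 = 1024, 2^11 = 2048.
Minimum N = 11.

11 bits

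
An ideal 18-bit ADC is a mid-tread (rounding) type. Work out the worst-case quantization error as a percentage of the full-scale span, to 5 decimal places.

Rounding → worst-case error = ½ LSB = V_FS/2^19, so 100/524288 = 0.000190735 % of full scale.

0.00019 %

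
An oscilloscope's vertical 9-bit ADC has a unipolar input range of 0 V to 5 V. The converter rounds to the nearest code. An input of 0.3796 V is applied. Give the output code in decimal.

code 39

With 512 levels over 5 V, one step is 9.766 mV.
(V_in − V_low)/LSB = (0.3796 − 0) / 0.00976562 = 38.871.
So the output code is 39.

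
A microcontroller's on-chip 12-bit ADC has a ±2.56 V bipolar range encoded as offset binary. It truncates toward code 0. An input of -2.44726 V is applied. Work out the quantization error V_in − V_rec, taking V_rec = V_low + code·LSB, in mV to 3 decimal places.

0.240 mV

LSB = 5.12/2^12 = 1.250 mV.
Scaled input = 90.1920 LSBs, so code = 90.
Code 90 maps back to (−2.56) + 90×0.00125 V = -2.4475 V.
Difference: 0.00024 V → 0.240 mV.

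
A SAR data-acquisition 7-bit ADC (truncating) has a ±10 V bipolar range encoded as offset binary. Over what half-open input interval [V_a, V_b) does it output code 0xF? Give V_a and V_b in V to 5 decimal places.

[-7.65625 V, -7.50000 V)

LSB = 20/2^7 = 156.250 mV.
Code 0xF = 15 decimal.
V_a = V_low + 15·LSB = -7.65625 V; V_b = V_low + 16·LSB = -7.5 V.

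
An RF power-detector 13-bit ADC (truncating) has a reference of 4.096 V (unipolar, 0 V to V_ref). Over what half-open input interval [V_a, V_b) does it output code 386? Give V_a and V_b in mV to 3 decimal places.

LSB = 4.096/2^13 = 0.500 mV.
V_a = V_low + 386·LSB = 0.193 V; V_b = V_low + 387·LSB = 0.1935 V.

[193.000 mV, 193.500 mV)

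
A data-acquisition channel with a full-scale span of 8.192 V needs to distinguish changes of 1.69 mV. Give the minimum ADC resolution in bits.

13 bits

Number of steps required ≥ 8.192 V / 1.69 mV = 4847.34.
Need 2^N ≥ 4847.34; 2^12 = 4096, 2^13 = 8192.
Minimum N = 13.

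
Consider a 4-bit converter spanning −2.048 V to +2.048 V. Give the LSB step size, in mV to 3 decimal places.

Full-scale span = 4.096 V.
LSB = 4.096 / 2^4 = 4.096 / 16 = 0.256 V = 256.000 mV.

256.000 mV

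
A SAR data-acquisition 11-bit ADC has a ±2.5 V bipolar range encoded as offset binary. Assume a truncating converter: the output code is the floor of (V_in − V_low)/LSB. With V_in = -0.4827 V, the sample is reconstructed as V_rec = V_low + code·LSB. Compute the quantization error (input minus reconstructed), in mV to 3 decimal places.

0.698 mV

LSB = 5/2^11 = 2.441 mV.
(-0.4827 − (−2.5))/0.00244141 = 826.2861; ⌊·⌋ gives code 826.
Code 826 maps back to (−2.5) + 826×0.00244141 V = -0.48339844 V.
Difference: 0.000698437 V → 0.698 mV.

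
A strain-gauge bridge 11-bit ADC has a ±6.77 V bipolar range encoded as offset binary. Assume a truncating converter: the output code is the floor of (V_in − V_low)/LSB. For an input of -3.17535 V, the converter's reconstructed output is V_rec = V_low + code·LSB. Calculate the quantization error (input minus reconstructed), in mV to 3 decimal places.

4.699 mV

One LSB is 13.54 V / 2048 = 6.611 mV.
Scaled input = 543.7107 LSBs, so code = 543.
Reconstructed: -3.1800488 V.
Error = -3.17535 − (−3.1800488) = 0.00469883 V = 4.699 mV.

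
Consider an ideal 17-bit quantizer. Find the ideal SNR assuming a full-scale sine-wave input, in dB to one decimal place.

SNR ≈ 6.02·N + 1.76 dB = 6.02·17 + 1.76 = 104.10 dB.

104.1 dB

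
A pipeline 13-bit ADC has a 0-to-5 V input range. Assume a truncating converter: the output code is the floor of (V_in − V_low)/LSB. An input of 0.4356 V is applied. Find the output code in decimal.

code 713

LSB = 5 V / 8192 = 0.610 mV.
Input sits at 713.687 steps above V_low.
Floor → code 713.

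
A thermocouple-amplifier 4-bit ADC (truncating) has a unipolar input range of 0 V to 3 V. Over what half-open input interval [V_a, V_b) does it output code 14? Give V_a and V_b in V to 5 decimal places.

[2.62500 V, 2.81250 V)

LSB = 3/2^4 = 187.500 mV.
V_a = V_low + 14·LSB = 2.625 V; V_b = V_low + 15·LSB = 2.8125 V.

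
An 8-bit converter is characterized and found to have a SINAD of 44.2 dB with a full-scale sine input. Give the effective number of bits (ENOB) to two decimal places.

ENOB = (SINAD − 1.76) / 6.02 = (44.2 − 1.76)/6.02 = 7.050.

7.05 bits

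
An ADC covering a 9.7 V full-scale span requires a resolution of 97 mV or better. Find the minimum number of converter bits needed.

7 bits

Number of steps required ≥ 9.7 V / 97 mV = 100.00.
Need 2^N ≥ 100.00; 2^6 = 64, 2^7 = 128.
Minimum N = 7.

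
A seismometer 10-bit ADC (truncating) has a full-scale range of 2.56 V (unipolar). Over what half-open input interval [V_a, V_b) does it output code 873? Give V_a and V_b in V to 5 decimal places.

[2.18250 V, 2.18500 V)

LSB = 2.56/2^10 = 2.500 mV.
V_a = V_low + 873·LSB = 2.1825 V; V_b = V_low + 874·LSB = 2.185 V.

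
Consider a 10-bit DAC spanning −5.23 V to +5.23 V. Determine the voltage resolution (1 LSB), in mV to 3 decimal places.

Full-scale span = 10.46 V.
LSB = 10.46 / 2^10 = 10.46 / 1024 = 0.0102148 V = 10.215 mV.

10.215 mV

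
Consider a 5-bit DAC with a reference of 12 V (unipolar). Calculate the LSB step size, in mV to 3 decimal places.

375.000 mV

Full-scale span = 12 V.
LSB = 12 / 2^5 = 12 / 32 = 0.375 V = 375.000 mV.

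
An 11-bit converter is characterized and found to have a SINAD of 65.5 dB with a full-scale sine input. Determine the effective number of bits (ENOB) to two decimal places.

10.59 bits

ENOB = (SINAD − 1.76) / 6.02 = (65.5 − 1.76)/6.02 = 10.588.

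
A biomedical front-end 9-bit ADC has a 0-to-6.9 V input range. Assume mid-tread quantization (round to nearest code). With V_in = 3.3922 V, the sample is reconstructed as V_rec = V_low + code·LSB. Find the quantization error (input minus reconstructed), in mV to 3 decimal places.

-3.894 mV

Step size: 6.9 V ÷ 2^9 = 13.477 mV.
(V_in − V_low)/LSB = (3.3922 − 0)/0.0134766 = 251.7111 → code 252 (round).
Reconstructed: 3.3960937 V.
Difference: -0.00389375 V → -3.894 mV.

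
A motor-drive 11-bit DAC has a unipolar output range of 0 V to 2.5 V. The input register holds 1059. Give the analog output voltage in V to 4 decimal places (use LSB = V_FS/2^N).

1.2927 V

LSB = 2.5 V / 2^11 = 1.221 mV.
V_out = 0 + 1059 × 0.0012207 V = 1.29272 V.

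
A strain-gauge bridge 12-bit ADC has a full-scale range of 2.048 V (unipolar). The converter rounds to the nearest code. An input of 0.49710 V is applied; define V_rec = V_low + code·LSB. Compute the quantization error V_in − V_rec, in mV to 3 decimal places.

0.100 mV

LSB = 2.048/2^12 = 0.500 mV.
(0.49710 − 0)/0.0005 = 994.2000; round gives code 994.
Reconstructed: 0.497 V.
Difference: 0.0001 V → 0.100 mV.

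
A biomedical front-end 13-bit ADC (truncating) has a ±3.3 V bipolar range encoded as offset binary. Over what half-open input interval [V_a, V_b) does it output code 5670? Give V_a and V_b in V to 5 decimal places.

LSB = 6.6/2^13 = 0.806 mV.
V_a = V_low + 5670·LSB = 1.26812 V; V_b = V_low + 5671·LSB = 1.26892 V.

[1.26812 V, 1.26892 V)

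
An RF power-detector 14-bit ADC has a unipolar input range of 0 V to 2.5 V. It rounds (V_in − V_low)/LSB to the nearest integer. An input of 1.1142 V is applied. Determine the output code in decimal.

code 7302

With 16384 levels over 2.5 V, one step is 152.59 µV.
(V_in − V_low)/LSB = (1.1142 − 0) / 0.000152588 = 7302.021.
round(7302.021) = 7302.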